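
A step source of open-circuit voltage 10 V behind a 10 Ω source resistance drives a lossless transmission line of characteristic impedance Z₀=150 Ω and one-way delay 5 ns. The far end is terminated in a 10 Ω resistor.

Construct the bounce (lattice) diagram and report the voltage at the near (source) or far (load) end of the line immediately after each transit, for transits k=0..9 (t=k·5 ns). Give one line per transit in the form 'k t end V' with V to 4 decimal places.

0 0 source 9.3750
1 5 load 1.1719
2 10 source 8.3496
3 15 load 2.0691
4 20 source 7.5645
5 25 load 2.7560
6 30 source 6.9635
7 35 load 3.2820
8 40 source 6.5033
9 45 load 3.6846

Γ_L=-0.875000, Γ_S=-0.875000; launch V₁=10·150/160=9.375000
k=0 src: V=9.3750
k=1 load: inc=9.375000, refl=9.375000·-0.875000=-8.2031; V=0.000000+9.375000+-8.203125=1.1719
k=2 src: inc=-8.203125, refl=-8.203125·-0.875000=7.1777; V=9.375000+-8.203125+7.177734=8.3496
k=3 load: inc=7.177734, refl=7.177734·-0.875000=-6.2805; V=1.171875+7.177734+-6.280518=2.0691
k=4 src: inc=-6.280518, refl=-6.280518·-0.875000=5.4955; V=8.349609+-6.280518+5.495453=7.5645
k=5 load: inc=5.495453, refl=5.495453·-0.875000=-4.8085; V=2.069092+5.495453+-4.808521=2.7560
k=6 src: inc=-4.808521, refl=-4.808521·-0.875000=4.2075; V=7.564545+-4.808521+4.207456=6.9635
k=7 load: inc=4.207456, refl=4.207456·-0.875000=-3.6815; V=2.756023+4.207456+-3.681524=3.2820
k=8 src: inc=-3.681524, refl=-3.681524·-0.875000=3.2213; V=6.963480+-3.681524+3.221334=6.5033
k=9 load: inc=3.221334, refl=3.221334·-0.875000=-2.8187; V=3.281955+3.221334+-2.818667=3.6846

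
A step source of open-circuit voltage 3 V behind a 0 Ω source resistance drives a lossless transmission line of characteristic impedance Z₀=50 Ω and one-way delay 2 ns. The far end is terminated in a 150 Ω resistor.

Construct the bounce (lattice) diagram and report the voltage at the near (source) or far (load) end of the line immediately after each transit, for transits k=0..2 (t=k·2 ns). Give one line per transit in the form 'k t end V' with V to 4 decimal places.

Γ_L=0.500000, Γ_S=-1.000000; launch V₁=3·50/50=3.000000
k=0 src: V=3.0000
k=1 load: inc=3.000000, refl=3.000000·0.500000=1.5000; V=0.000000+3.000000+1.500000=4.5000
k=2 src: inc=1.500000, refl=1.500000·-1.000000=-1.5000; V=3.000000+1.500000+-1.500000=3.0000

0 0 source 3.0000
1 2 load 4.5000
2 4 source 3.0000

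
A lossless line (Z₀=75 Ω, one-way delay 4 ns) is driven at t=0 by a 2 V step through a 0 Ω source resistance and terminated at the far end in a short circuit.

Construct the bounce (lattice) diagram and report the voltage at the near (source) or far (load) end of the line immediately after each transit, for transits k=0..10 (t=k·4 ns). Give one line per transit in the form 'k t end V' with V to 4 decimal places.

0 0 source 2.0000
1 4 load 0.0000
2 8 source 2.0000
3 12 load 0.0000
4 16 source 2.0000
5 20 load 0.0000
6 24 source 2.0000
7 28 load 0.0000
8 32 source 2.0000
9 36 load 0.0000
10 40 source 2.0000

Γ_L=-1.000000, Γ_S=-1.000000; launch V₁=2·75/75=2.000000
k=0 src: V=2.0000
k=1 load: inc=2.000000, refl=2.000000·-1.000000=-2.0000; V=0.000000+2.000000+-2.000000=0.0000
k=2 src: inc=-2.000000, refl=-2.000000·-1.000000=2.0000; V=2.000000+-2.000000+2.000000=2.0000
k=3 load: inc=2.000000, refl=2.000000·-1.000000=-2.0000; V=0.000000+2.000000+-2.000000=0.0000
k=4 src: inc=-2.000000, refl=-2.000000·-1.000000=2.0000; V=2.000000+-2.000000+2.000000=2.0000
k=5 load: inc=2.000000, refl=2.000000·-1.000000=-2.0000; V=0.000000+2.000000+-2.000000=0.0000
k=6 src: inc=-2.000000, refl=-2.000000·-1.000000=2.0000; V=2.000000+-2.000000+2.000000=2.0000
k=7 load: inc=2.000000, refl=2.000000·-1.000000=-2.0000; V=0.000000+2.000000+-2.000000=0.0000
k=8 src: inc=-2.000000, refl=-2.000000·-1.000000=2.0000; V=2.000000+-2.000000+2.000000=2.0000
k=9 load: inc=2.000000, refl=2.000000·-1.000000=-2.0000; V=0.000000+2.000000+-2.000000=0.0000
k=10 src: inc=-2.000000, refl=-2.000000·-1.000000=2.0000; V=2.000000+-2.000000+2.000000=2.0000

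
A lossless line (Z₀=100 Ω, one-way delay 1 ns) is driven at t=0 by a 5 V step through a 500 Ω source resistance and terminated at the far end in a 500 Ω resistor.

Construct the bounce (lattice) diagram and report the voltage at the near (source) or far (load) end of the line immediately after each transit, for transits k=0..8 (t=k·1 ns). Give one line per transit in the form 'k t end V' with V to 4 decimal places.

Γ_L=0.666667, Γ_S=0.666667; launch V₁=5·100/600=0.833333
k=0 src: V=0.8333
k=1 load: inc=0.833333, refl=0.833333·0.666667=0.5556; V=0.000000+0.833333+0.555556=1.3889
k=2 src: inc=0.555556, refl=0.555556·0.666667=0.3704; V=0.833333+0.555556+0.370370=1.7593
k=3 load: inc=0.370370, refl=0.370370·0.666667=0.2469; V=1.388889+0.370370+0.246914=2.0062
k=4 src: inc=0.246914, refl=0.246914·0.666667=0.1646; V=1.759259+0.246914+0.164609=2.1708
k=5 load: inc=0.164609, refl=0.164609·0.666667=0.1097; V=2.006173+0.164609+0.109739=2.2805
k=6 src: inc=0.109739, refl=0.109739·0.666667=0.0732; V=2.170782+0.109739+0.073160=2.3537
k=7 load: inc=0.073160, refl=0.073160·0.666667=0.0488; V=2.280521+0.073160+0.048773=2.4025
k=8 src: inc=0.048773, refl=0.048773·0.666667=0.0325; V=2.353681+0.048773+0.032515=2.4350

0 0 source 0.8333
1 1 load 1.3889
2 2 source 1.7593
3 3 load 2.0062
4 4 source 2.1708
5 5 load 2.2805
6 6 source 2.3537
7 7 load 2.4025
8 8 source 2.4350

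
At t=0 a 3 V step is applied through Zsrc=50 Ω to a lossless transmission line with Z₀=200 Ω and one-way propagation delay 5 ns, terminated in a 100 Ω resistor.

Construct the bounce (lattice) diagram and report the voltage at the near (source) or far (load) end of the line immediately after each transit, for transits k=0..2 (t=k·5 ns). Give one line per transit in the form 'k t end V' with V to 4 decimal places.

0 0 source 2.4000
1 5 load 1.6000
2 10 source 2.0800

Γ_L=-0.333333, Γ_S=-0.600000; launch V₁=3·200/250=2.400000
k=0 src: V=2.4000
k=1 load: inc=2.400000, refl=2.400000·-0.333333=-0.8000; V=0.000000+2.400000+-0.800000=1.6000
k=2 src: inc=-0.800000, refl=-0.800000·-0.600000=0.4800; V=2.400000+-0.800000+0.480000=2.0800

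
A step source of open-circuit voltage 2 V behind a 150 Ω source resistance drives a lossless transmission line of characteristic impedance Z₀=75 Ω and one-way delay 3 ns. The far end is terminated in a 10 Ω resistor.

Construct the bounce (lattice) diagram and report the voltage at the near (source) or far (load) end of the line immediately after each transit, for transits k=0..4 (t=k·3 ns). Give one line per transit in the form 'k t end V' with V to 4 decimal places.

0 0 source 0.6667
1 3 load 0.1569
2 6 source -0.0131
3 9 load 0.1169
4 12 source 0.1602

Γ_L=-0.764706, Γ_S=0.333333; launch V₁=2·75/225=0.666667
k=0 src: V=0.6667
k=1 load: inc=0.666667, refl=0.666667·-0.764706=-0.5098; V=0.000000+0.666667+-0.509804=0.1569
k=2 src: inc=-0.509804, refl=-0.509804·0.333333=-0.1699; V=0.666667+-0.509804+-0.169935=-0.0131
k=3 load: inc=-0.169935, refl=-0.169935·-0.764706=0.1300; V=0.156863+-0.169935+0.129950=0.1169
k=4 src: inc=0.129950, refl=0.129950·0.333333=0.0433; V=-0.013072+0.129950+0.043317=0.1602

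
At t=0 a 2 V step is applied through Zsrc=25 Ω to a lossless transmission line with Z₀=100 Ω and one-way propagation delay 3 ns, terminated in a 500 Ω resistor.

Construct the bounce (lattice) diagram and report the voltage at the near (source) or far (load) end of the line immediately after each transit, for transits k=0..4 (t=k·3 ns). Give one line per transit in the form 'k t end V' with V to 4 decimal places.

Γ_L=0.666667, Γ_S=-0.600000; launch V₁=2·100/125=1.600000
k=0 src: V=1.6000
k=1 load: inc=1.600000, refl=1.600000·0.666667=1.0667; V=0.000000+1.600000+1.066667=2.6667
k=2 src: inc=1.066667, refl=1.066667·-0.600000=-0.6400; V=1.600000+1.066667+-0.640000=2.0267
k=3 load: inc=-0.640000, refl=-0.640000·0.666667=-0.4267; V=2.666667+-0.640000+-0.426667=1.6000
k=4 src: inc=-0.426667, refl=-0.426667·-0.600000=0.2560; V=2.026667+-0.426667+0.256000=1.8560

0 0 source 1.6000
1 3 load 2.6667
2 6 source 2.0267
3 9 load 1.6000
4 12 source 1.8560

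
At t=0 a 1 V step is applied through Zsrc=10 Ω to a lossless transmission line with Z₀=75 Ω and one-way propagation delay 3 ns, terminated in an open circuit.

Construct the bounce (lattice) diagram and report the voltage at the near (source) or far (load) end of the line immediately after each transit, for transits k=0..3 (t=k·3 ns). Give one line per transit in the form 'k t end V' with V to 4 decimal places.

0 0 source 0.8824
1 3 load 1.7647
2 6 source 1.0900
3 9 load 0.4152

Γ_L=1.000000, Γ_S=-0.764706; launch V₁=1·75/85=0.882353
k=0 src: V=0.8824
k=1 load: inc=0.882353, refl=0.882353·1.000000=0.8824; V=0.000000+0.882353+0.882353=1.7647
k=2 src: inc=0.882353, refl=0.882353·-0.764706=-0.6747; V=0.882353+0.882353+-0.674740=1.0900
k=3 load: inc=-0.674740, refl=-0.674740·1.000000=-0.6747; V=1.764706+-0.674740+-0.674740=0.4152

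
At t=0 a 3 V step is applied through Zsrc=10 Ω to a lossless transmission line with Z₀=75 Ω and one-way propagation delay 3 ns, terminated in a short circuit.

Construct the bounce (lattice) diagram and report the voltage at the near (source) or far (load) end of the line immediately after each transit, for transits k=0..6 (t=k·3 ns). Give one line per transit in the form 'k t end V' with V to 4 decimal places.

Γ_L=-1.000000, Γ_S=-0.764706; launch V₁=3·75/85=2.647059
k=0 src: V=2.6471
k=1 load: inc=2.647059, refl=2.647059·-1.000000=-2.6471; V=0.000000+2.647059+-2.647059=0.0000
k=2 src: inc=-2.647059, refl=-2.647059·-0.764706=2.0242; V=2.647059+-2.647059+2.024221=2.0242
k=3 load: inc=2.024221, refl=2.024221·-1.000000=-2.0242; V=0.000000+2.024221+-2.024221=0.0000
k=4 src: inc=-2.024221, refl=-2.024221·-0.764706=1.5479; V=2.024221+-2.024221+1.547934=1.5479
k=5 load: inc=1.547934, refl=1.547934·-1.000000=-1.5479; V=0.000000+1.547934+-1.547934=0.0000
k=6 src: inc=-1.547934, refl=-1.547934·-0.764706=1.1837; V=1.547934+-1.547934+1.183714=1.1837

0 0 source 2.6471
1 3 load 0.0000
2 6 source 2.0242
3 9 load 0.0000
4 12 source 1.5479
5 15 load 0.0000
6 18 source 1.1837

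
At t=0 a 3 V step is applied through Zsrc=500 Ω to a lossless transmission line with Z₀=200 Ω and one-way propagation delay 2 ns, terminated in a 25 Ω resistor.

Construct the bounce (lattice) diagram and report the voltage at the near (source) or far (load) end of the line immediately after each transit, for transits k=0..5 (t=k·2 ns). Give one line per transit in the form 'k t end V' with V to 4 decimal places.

Γ_L=-0.777778, Γ_S=0.428571; launch V₁=3·200/700=0.857143
k=0 src: V=0.8571
k=1 load: inc=0.857143, refl=0.857143·-0.777778=-0.6667; V=0.000000+0.857143+-0.666667=0.1905
k=2 src: inc=-0.666667, refl=-0.666667·0.428571=-0.2857; V=0.857143+-0.666667+-0.285714=-0.0952
k=3 load: inc=-0.285714, refl=-0.285714·-0.777778=0.2222; V=0.190476+-0.285714+0.222222=0.1270
k=4 src: inc=0.222222, refl=0.222222·0.428571=0.0952; V=-0.095238+0.222222+0.095238=0.2222
k=5 load: inc=0.095238, refl=0.095238·-0.777778=-0.0741; V=0.126984+0.095238+-0.074074=0.1481

0 0 source 0.8571
1 2 load 0.1905
2 4 source -0.0952
3 6 load 0.1270
4 8 source 0.2222
5 10 load 0.1481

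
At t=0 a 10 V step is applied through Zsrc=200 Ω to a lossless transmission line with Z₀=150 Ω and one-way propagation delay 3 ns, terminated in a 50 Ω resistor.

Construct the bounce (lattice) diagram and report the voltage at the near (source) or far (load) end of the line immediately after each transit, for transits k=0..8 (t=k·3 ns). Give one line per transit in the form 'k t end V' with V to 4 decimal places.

Γ_L=-0.500000, Γ_S=0.142857; launch V₁=10·150/350=4.285714
k=0 src: V=4.2857
k=1 load: inc=4.285714, refl=4.285714·-0.500000=-2.1429; V=0.000000+4.285714+-2.142857=2.1429
k=2 src: inc=-2.142857, refl=-2.142857·0.142857=-0.3061; V=4.285714+-2.142857+-0.306122=1.8367
k=3 load: inc=-0.306122, refl=-0.306122·-0.500000=0.1531; V=2.142857+-0.306122+0.153061=1.9898
k=4 src: inc=0.153061, refl=0.153061·0.142857=0.0219; V=1.836735+0.153061+0.021866=2.0117
k=5 load: inc=0.021866, refl=0.021866·-0.500000=-0.0109; V=1.989796+0.021866+-0.010933=2.0007
k=6 src: inc=-0.010933, refl=-0.010933·0.142857=-0.0016; V=2.011662+-0.010933+-0.001562=1.9992
k=7 load: inc=-0.001562, refl=-0.001562·-0.500000=0.0008; V=2.000729+-0.001562+0.000781=1.9999
k=8 src: inc=0.000781, refl=0.000781·0.142857=0.0001; V=1.999167+0.000781+0.000112=2.0001

0 0 source 4.2857
1 3 load 2.1429
2 6 source 1.8367
3 9 load 1.9898
4 12 source 2.0117
5 15 load 2.0007
6 18 source 1.9992
7 21 load 1.9999
8 24 source 2.0001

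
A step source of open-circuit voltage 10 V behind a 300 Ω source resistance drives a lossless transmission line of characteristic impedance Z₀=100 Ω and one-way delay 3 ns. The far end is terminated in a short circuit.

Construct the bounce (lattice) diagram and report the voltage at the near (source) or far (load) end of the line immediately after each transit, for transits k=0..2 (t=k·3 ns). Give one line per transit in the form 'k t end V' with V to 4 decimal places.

Γ_L=-1.000000, Γ_S=0.500000; launch V₁=10·100/400=2.500000
k=0 src: V=2.5000
k=1 load: inc=2.500000, refl=2.500000·-1.000000=-2.5000; V=0.000000+2.500000+-2.500000=0.0000
k=2 src: inc=-2.500000, refl=-2.500000·0.500000=-1.2500; V=2.500000+-2.500000+-1.250000=-1.2500

0 0 source 2.5000
1 3 load 0.0000
2 6 source -1.2500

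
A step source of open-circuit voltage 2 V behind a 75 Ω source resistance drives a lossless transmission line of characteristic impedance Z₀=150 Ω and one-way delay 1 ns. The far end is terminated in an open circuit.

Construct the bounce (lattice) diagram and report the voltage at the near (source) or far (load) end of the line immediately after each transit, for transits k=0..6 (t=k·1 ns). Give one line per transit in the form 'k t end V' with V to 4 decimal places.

0 0 source 1.3333
1 1 load 2.6667
2 2 source 2.2222
3 3 load 1.7778
4 4 source 1.9259
5 5 load 2.0741
6 6 source 2.0247

Γ_L=1.000000, Γ_S=-0.333333; launch V₁=2·150/225=1.333333
k=0 src: V=1.3333
k=1 load: inc=1.333333, refl=1.333333·1.000000=1.3333; V=0.000000+1.333333+1.333333=2.6667
k=2 src: inc=1.333333, refl=1.333333·-0.333333=-0.4444; V=1.333333+1.333333+-0.444444=2.2222
k=3 load: inc=-0.444444, refl=-0.444444·1.000000=-0.4444; V=2.666667+-0.444444+-0.444444=1.7778
k=4 src: inc=-0.444444, refl=-0.444444·-0.333333=0.1481; V=2.222222+-0.444444+0.148148=1.9259
k=5 load: inc=0.148148, refl=0.148148·1.000000=0.1481; V=1.777778+0.148148+0.148148=2.0741
k=6 src: inc=0.148148, refl=0.148148·-0.333333=-0.0494; V=1.925926+0.148148+-0.049383=2.0247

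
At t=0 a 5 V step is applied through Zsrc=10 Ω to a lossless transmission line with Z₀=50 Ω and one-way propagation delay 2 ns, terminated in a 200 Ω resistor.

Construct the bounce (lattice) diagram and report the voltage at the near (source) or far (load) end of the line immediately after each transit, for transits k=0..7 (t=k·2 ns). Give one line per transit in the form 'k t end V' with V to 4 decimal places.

0 0 source 4.1667
1 2 load 6.6667
2 4 source 5.0000
3 6 load 4.0000
4 8 source 4.6667
5 10 load 5.0667
6 12 source 4.8000
7 14 load 4.6400

Γ_L=0.600000, Γ_S=-0.666667; launch V₁=5·50/60=4.166667
k=0 src: V=4.1667
k=1 load: inc=4.166667, refl=4.166667·0.600000=2.5000; V=0.000000+4.166667+2.500000=6.6667
k=2 src: inc=2.500000, refl=2.500000·-0.666667=-1.6667; V=4.166667+2.500000+-1.666667=5.0000
k=3 load: inc=-1.666667, refl=-1.666667·0.600000=-1.0000; V=6.666667+-1.666667+-1.000000=4.0000
k=4 src: inc=-1.000000, refl=-1.000000·-0.666667=0.6667; V=5.000000+-1.000000+0.666667=4.6667
k=5 load: inc=0.666667, refl=0.666667·0.600000=0.4000; V=4.000000+0.666667+0.400000=5.0667
k=6 src: inc=0.400000, refl=0.400000·-0.666667=-0.2667; V=4.666667+0.400000+-0.266667=4.8000
k=7 load: inc=-0.266667, refl=-0.266667·0.600000=-0.1600; V=5.066667+-0.266667+-0.160000=4.6400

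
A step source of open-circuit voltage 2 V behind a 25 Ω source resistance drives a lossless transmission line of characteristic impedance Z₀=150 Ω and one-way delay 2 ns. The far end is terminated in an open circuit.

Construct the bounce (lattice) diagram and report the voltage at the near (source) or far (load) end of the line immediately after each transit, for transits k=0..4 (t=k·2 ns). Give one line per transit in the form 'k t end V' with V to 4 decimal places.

Γ_L=1.000000, Γ_S=-0.714286; launch V₁=2·150/175=1.714286
k=0 src: V=1.7143
k=1 load: inc=1.714286, refl=1.714286·1.000000=1.7143; V=0.000000+1.714286+1.714286=3.4286
k=2 src: inc=1.714286, refl=1.714286·-0.714286=-1.2245; V=1.714286+1.714286+-1.224490=2.2041
k=3 load: inc=-1.224490, refl=-1.224490·1.000000=-1.2245; V=3.428571+-1.224490+-1.224490=0.9796
k=4 src: inc=-1.224490, refl=-1.224490·-0.714286=0.8746; V=2.204082+-1.224490+0.874636=1.8542

0 0 source 1.7143
1 2 load 3.4286
2 4 source 2.2041
3 6 load 0.9796
4 8 source 1.8542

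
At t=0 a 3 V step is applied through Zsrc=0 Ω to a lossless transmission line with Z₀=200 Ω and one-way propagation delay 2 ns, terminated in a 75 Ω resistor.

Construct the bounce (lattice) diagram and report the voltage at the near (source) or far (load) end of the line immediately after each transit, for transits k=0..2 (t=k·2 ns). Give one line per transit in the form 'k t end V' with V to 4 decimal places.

Γ_L=-0.454545, Γ_S=-1.000000; launch V₁=3·200/200=3.000000
k=0 src: V=3.0000
k=1 load: inc=3.000000, refl=3.000000·-0.454545=-1.3636; V=0.000000+3.000000+-1.363636=1.6364
k=2 src: inc=-1.363636, refl=-1.363636·-1.000000=1.3636; V=3.000000+-1.363636+1.363636=3.0000

0 0 source 3.0000
1 2 load 1.6364
2 4 source 3.0000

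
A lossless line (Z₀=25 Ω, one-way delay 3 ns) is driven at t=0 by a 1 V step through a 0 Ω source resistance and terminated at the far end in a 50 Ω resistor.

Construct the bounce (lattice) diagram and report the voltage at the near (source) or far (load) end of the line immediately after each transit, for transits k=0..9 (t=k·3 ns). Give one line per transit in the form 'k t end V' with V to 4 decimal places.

0 0 source 1.0000
1 3 load 1.3333
2 6 source 1.0000
3 9 load 0.8889
4 12 source 1.0000
5 15 load 1.0370
6 18 source 1.0000
7 21 load 0.9877
8 24 source 1.0000
9 27 load 1.0041

Γ_L=0.333333, Γ_S=-1.000000; launch V₁=1·25/25=1.000000
k=0 src: V=1.0000
k=1 load: inc=1.000000, refl=1.000000·0.333333=0.3333; V=0.000000+1.000000+0.333333=1.3333
k=2 src: inc=0.333333, refl=0.333333·-1.000000=-0.3333; V=1.000000+0.333333+-0.333333=1.0000
k=3 load: inc=-0.333333, refl=-0.333333·0.333333=-0.1111; V=1.333333+-0.333333+-0.111111=0.8889
k=4 src: inc=-0.111111, refl=-0.111111·-1.000000=0.1111; V=1.000000+-0.111111+0.111111=1.0000
k=5 load: inc=0.111111, refl=0.111111·0.333333=0.0370; V=0.888889+0.111111+0.037037=1.0370
k=6 src: inc=0.037037, refl=0.037037·-1.000000=-0.0370; V=1.000000+0.037037+-0.037037=1.0000
k=7 load: inc=-0.037037, refl=-0.037037·0.333333=-0.0123; V=1.037037+-0.037037+-0.012346=0.9877
k=8 src: inc=-0.012346, refl=-0.012346·-1.000000=0.0123; V=1.000000+-0.012346+0.012346=1.0000
k=9 load: inc=0.012346, refl=0.012346·0.333333=0.0041; V=0.987654+0.012346+0.004115=1.0041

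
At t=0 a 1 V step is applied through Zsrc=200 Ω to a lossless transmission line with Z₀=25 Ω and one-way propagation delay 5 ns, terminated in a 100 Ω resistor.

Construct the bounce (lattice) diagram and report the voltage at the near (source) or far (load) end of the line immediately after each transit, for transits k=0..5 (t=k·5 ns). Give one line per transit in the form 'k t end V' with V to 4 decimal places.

0 0 source 0.1111
1 5 load 0.1778
2 10 source 0.2296
3 15 load 0.2607
4 20 source 0.2849
5 25 load 0.2995

Γ_L=0.600000, Γ_S=0.777778; launch V₁=1·25/225=0.111111
k=0 src: V=0.1111
k=1 load: inc=0.111111, refl=0.111111·0.600000=0.0667; V=0.000000+0.111111+0.066667=0.1778
k=2 src: inc=0.066667, refl=0.066667·0.777778=0.0519; V=0.111111+0.066667+0.051852=0.2296
k=3 load: inc=0.051852, refl=0.051852·0.600000=0.0311; V=0.177778+0.051852+0.031111=0.2607
k=4 src: inc=0.031111, refl=0.031111·0.777778=0.0242; V=0.229630+0.031111+0.024198=0.2849
k=5 load: inc=0.024198, refl=0.024198·0.600000=0.0145; V=0.260741+0.024198+0.014519=0.2995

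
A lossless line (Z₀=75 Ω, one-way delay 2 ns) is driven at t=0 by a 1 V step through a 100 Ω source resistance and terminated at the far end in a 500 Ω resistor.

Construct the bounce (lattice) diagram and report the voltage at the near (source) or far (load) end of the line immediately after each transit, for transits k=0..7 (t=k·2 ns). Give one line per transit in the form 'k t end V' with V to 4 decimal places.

0 0 source 0.4286
1 2 load 0.7453
2 4 source 0.7906
3 6 load 0.8240
4 8 source 0.8288
5 10 load 0.8324
6 12 source 0.8329
7 14 load 0.8332

Γ_L=0.739130, Γ_S=0.142857; launch V₁=1·75/175=0.428571
k=0 src: V=0.4286
k=1 load: inc=0.428571, refl=0.428571·0.739130=0.3168; V=0.000000+0.428571+0.316770=0.7453
k=2 src: inc=0.316770, refl=0.316770·0.142857=0.0453; V=0.428571+0.316770+0.045253=0.7906
k=3 load: inc=0.045253, refl=0.045253·0.739130=0.0334; V=0.745342+0.045253+0.033448=0.8240
k=4 src: inc=0.033448, refl=0.033448·0.142857=0.0048; V=0.790594+0.033448+0.004778=0.8288
k=5 load: inc=0.004778, refl=0.004778·0.739130=0.0035; V=0.824042+0.004778+0.003532=0.8324
k=6 src: inc=0.003532, refl=0.003532·0.142857=0.0005; V=0.828821+0.003532+0.000505=0.8329
k=7 load: inc=0.000505, refl=0.000505·0.739130=0.0004; V=0.832352+0.000505+0.000373=0.8332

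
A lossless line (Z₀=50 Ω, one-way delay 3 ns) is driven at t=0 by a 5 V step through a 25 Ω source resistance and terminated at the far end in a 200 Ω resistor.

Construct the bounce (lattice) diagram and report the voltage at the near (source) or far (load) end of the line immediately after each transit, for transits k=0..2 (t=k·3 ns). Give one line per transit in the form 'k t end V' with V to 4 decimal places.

Γ_L=0.600000, Γ_S=-0.333333; launch V₁=5·50/75=3.333333
k=0 src: V=3.3333
k=1 load: inc=3.333333, refl=3.333333·0.600000=2.0000; V=0.000000+3.333333+2.000000=5.3333
k=2 src: inc=2.000000, refl=2.000000·-0.333333=-0.6667; V=3.333333+2.000000+-0.666667=4.6667

0 0 source 3.3333
1 3 load 5.3333
2 6 source 4.6667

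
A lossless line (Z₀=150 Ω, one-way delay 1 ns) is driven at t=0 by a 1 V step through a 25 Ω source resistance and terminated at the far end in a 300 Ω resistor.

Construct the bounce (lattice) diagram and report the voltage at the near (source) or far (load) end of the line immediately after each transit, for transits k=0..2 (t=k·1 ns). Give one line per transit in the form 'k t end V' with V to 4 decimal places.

0 0 source 0.8571
1 1 load 1.1429
2 2 source 0.9388

Γ_L=0.333333, Γ_S=-0.714286; launch V₁=1·150/175=0.857143
k=0 src: V=0.8571
k=1 load: inc=0.857143, refl=0.857143·0.333333=0.2857; V=0.000000+0.857143+0.285714=1.1429
k=2 src: inc=0.285714, refl=0.285714·-0.714286=-0.2041; V=0.857143+0.285714+-0.204082=0.9388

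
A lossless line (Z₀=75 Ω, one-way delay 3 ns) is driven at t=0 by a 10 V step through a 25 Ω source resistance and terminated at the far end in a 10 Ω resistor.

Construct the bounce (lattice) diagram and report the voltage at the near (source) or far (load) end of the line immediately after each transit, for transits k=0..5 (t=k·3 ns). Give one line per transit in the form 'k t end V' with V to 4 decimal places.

0 0 source 7.5000
1 3 load 1.7647
2 6 source 4.6324
3 9 load 2.4394
4 12 source 3.5359
5 15 load 2.6974

Γ_L=-0.764706, Γ_S=-0.500000; launch V₁=10·75/100=7.500000
k=0 src: V=7.5000
k=1 load: inc=7.500000, refl=7.500000·-0.764706=-5.7353; V=0.000000+7.500000+-5.735294=1.7647
k=2 src: inc=-5.735294, refl=-5.735294·-0.500000=2.8676; V=7.500000+-5.735294+2.867647=4.6324
k=3 load: inc=2.867647, refl=2.867647·-0.764706=-2.1929; V=1.764706+2.867647+-2.192907=2.4394
k=4 src: inc=-2.192907, refl=-2.192907·-0.500000=1.0965; V=4.632353+-2.192907+1.096453=3.5359
k=5 load: inc=1.096453, refl=1.096453·-0.764706=-0.8385; V=2.439446+1.096453+-0.838464=2.6974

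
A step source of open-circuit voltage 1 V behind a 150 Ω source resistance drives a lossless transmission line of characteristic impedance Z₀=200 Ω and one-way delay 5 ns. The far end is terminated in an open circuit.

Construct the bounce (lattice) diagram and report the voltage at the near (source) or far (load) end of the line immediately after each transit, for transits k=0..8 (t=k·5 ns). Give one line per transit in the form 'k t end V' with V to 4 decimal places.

0 0 source 0.5714
1 5 load 1.1429
2 10 source 1.0612
3 15 load 0.9796
4 20 source 0.9913
5 25 load 1.0029
6 30 source 1.0012
7 35 load 0.9996
8 40 source 0.9998

Γ_L=1.000000, Γ_S=-0.142857; launch V₁=1·200/350=0.571429
k=0 src: V=0.5714
k=1 load: inc=0.571429, refl=0.571429·1.000000=0.5714; V=0.000000+0.571429+0.571429=1.1429
k=2 src: inc=0.571429, refl=0.571429·-0.142857=-0.0816; V=0.571429+0.571429+-0.081633=1.0612
k=3 load: inc=-0.081633, refl=-0.081633·1.000000=-0.0816; V=1.142857+-0.081633+-0.081633=0.9796
k=4 src: inc=-0.081633, refl=-0.081633·-0.142857=0.0117; V=1.061224+-0.081633+0.011662=0.9913
k=5 load: inc=0.011662, refl=0.011662·1.000000=0.0117; V=0.979592+0.011662+0.011662=1.0029
k=6 src: inc=0.011662, refl=0.011662·-0.142857=-0.0017; V=0.991254+0.011662+-0.001666=1.0012
k=7 load: inc=-0.001666, refl=-0.001666·1.000000=-0.0017; V=1.002915+-0.001666+-0.001666=0.9996
k=8 src: inc=-0.001666, refl=-0.001666·-0.142857=0.0002; V=1.001249+-0.001666+0.000238=0.9998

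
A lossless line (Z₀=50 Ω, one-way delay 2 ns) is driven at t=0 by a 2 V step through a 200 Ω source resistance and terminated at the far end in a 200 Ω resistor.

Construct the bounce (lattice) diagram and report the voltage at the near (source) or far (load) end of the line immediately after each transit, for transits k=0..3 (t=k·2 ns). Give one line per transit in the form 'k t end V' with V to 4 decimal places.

0 0 source 0.4000
1 2 load 0.6400
2 4 source 0.7840
3 6 load 0.8704

Γ_L=0.600000, Γ_S=0.600000; launch V₁=2·50/250=0.400000
k=0 src: V=0.4000
k=1 load: inc=0.400000, refl=0.400000·0.600000=0.2400; V=0.000000+0.400000+0.240000=0.6400
k=2 src: inc=0.240000, refl=0.240000·0.600000=0.1440; V=0.400000+0.240000+0.144000=0.7840
k=3 load: inc=0.144000, refl=0.144000·0.600000=0.0864; V=0.640000+0.144000+0.086400=0.8704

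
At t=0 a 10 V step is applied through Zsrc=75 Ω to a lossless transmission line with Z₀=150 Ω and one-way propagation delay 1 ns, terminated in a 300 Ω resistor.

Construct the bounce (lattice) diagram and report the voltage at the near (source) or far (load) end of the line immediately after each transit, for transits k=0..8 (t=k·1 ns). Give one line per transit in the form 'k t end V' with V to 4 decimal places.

0 0 source 6.6667
1 1 load 8.8889
2 2 source 8.1481
3 3 load 7.9012
4 4 source 7.9835
5 5 load 8.0110
6 6 source 8.0018
7 7 load 7.9988
8 8 source 7.9998

Γ_L=0.333333, Γ_S=-0.333333; launch V₁=10·150/225=6.666667
k=0 src: V=6.6667
k=1 load: inc=6.666667, refl=6.666667·0.333333=2.2222; V=0.000000+6.666667+2.222222=8.8889
k=2 src: inc=2.222222, refl=2.222222·-0.333333=-0.7407; V=6.666667+2.222222+-0.740741=8.1481
k=3 load: inc=-0.740741, refl=-0.740741·0.333333=-0.2469; V=8.888889+-0.740741+-0.246914=7.9012
k=4 src: inc=-0.246914, refl=-0.246914·-0.333333=0.0823; V=8.148148+-0.246914+0.082305=7.9835
k=5 load: inc=0.082305, refl=0.082305·0.333333=0.0274; V=7.901235+0.082305+0.027435=8.0110
k=6 src: inc=0.027435, refl=0.027435·-0.333333=-0.0091; V=7.983539+0.027435+-0.009145=8.0018
k=7 load: inc=-0.009145, refl=-0.009145·0.333333=-0.0030; V=8.010974+-0.009145+-0.003048=7.9988
k=8 src: inc=-0.003048, refl=-0.003048·-0.333333=0.0010; V=8.001829+-0.003048+0.001016=7.9998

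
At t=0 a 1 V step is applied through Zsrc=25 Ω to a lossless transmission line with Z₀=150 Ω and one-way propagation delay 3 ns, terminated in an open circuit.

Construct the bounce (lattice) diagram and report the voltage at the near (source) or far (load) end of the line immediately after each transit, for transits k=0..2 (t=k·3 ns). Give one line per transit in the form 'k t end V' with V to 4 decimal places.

0 0 source 0.8571
1 3 load 1.7143
2 6 source 1.1020

Γ_L=1.000000, Γ_S=-0.714286; launch V₁=1·150/175=0.857143
k=0 src: V=0.8571
k=1 load: inc=0.857143, refl=0.857143·1.000000=0.8571; V=0.000000+0.857143+0.857143=1.7143
k=2 src: inc=0.857143, refl=0.857143·-0.714286=-0.6122; V=0.857143+0.857143+-0.612245=1.1020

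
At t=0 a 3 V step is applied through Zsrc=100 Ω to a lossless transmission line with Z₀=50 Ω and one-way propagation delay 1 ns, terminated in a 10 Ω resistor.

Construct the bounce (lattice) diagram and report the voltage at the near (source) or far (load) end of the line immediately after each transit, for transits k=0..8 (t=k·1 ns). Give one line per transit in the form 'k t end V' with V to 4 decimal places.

0 0 source 1.0000
1 1 load 0.3333
2 2 source 0.1111
3 3 load 0.2593
4 4 source 0.3086
5 5 load 0.2757
6 6 source 0.2647
7 7 load 0.2721
8 8 source 0.2745

Γ_L=-0.666667, Γ_S=0.333333; launch V₁=3·50/150=1.000000
k=0 src: V=1.0000
k=1 load: inc=1.000000, refl=1.000000·-0.666667=-0.6667; V=0.000000+1.000000+-0.666667=0.3333
k=2 src: inc=-0.666667, refl=-0.666667·0.333333=-0.2222; V=1.000000+-0.666667+-0.222222=0.1111
k=3 load: inc=-0.222222, refl=-0.222222·-0.666667=0.1481; V=0.333333+-0.222222+0.148148=0.2593
k=4 src: inc=0.148148, refl=0.148148·0.333333=0.0494; V=0.111111+0.148148+0.049383=0.3086
k=5 load: inc=0.049383, refl=0.049383·-0.666667=-0.0329; V=0.259259+0.049383+-0.032922=0.2757
k=6 src: inc=-0.032922, refl=-0.032922·0.333333=-0.0110; V=0.308642+-0.032922+-0.010974=0.2647
k=7 load: inc=-0.010974, refl=-0.010974·-0.666667=0.0073; V=0.275720+-0.010974+0.007316=0.2721
k=8 src: inc=0.007316, refl=0.007316·0.333333=0.0024; V=0.264746+0.007316+0.002439=0.2745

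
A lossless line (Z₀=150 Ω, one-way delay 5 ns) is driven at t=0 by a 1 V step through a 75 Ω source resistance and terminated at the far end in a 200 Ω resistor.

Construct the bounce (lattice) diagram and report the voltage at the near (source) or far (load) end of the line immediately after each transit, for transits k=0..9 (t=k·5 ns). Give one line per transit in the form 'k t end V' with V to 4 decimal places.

0 0 source 0.6667
1 5 load 0.7619
2 10 source 0.7302
3 15 load 0.7256
4 20 source 0.7271
5 25 load 0.7274
6 30 source 0.7273
7 35 load 0.7273
8 40 source 0.7273
9 45 load 0.7273

Γ_L=0.142857, Γ_S=-0.333333; launch V₁=1·150/225=0.666667
k=0 src: V=0.6667
k=1 load: inc=0.666667, refl=0.666667·0.142857=0.0952; V=0.000000+0.666667+0.095238=0.7619
k=2 src: inc=0.095238, refl=0.095238·-0.333333=-0.0317; V=0.666667+0.095238+-0.031746=0.7302
k=3 load: inc=-0.031746, refl=-0.031746·0.142857=-0.0045; V=0.761905+-0.031746+-0.004535=0.7256
k=4 src: inc=-0.004535, refl=-0.004535·-0.333333=0.0015; V=0.730159+-0.004535+0.001512=0.7271
k=5 load: inc=0.001512, refl=0.001512·0.142857=0.0002; V=0.725624+0.001512+0.000216=0.7274
k=6 src: inc=0.000216, refl=0.000216·-0.333333=-0.0001; V=0.727135+0.000216+-0.000072=0.7273
k=7 load: inc=-0.000072, refl=-0.000072·0.142857=-0.0000; V=0.727351+-0.000072+-0.000010=0.7273
k=8 src: inc=-0.000010, refl=-0.000010·-0.333333=0.0000; V=0.727279+-0.000010+0.000003=0.7273
k=9 load: inc=0.000003, refl=0.000003·0.142857=0.0000; V=0.727269+0.000003+0.000000=0.7273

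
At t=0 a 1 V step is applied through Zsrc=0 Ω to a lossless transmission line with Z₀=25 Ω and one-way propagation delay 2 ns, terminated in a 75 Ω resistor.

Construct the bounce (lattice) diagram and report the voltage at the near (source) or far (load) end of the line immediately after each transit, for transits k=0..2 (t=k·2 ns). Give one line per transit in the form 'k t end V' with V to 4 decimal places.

0 0 source 1.0000
1 2 load 1.5000
2 4 source 1.0000

Γ_L=0.500000, Γ_S=-1.000000; launch V₁=1·25/25=1.000000
k=0 src: V=1.0000
k=1 load: inc=1.000000, refl=1.000000·0.500000=0.5000; V=0.000000+1.000000+0.500000=1.5000
k=2 src: inc=0.500000, refl=0.500000·-1.000000=-0.5000; V=1.000000+0.500000+-0.500000=1.0000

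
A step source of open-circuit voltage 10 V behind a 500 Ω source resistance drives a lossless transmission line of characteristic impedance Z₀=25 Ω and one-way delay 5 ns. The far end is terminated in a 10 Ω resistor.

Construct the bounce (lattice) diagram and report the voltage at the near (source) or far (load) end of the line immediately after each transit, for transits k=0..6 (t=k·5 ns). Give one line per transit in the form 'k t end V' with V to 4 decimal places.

Γ_L=-0.428571, Γ_S=0.904762; launch V₁=10·25/525=0.476190
k=0 src: V=0.4762
k=1 load: inc=0.476190, refl=0.476190·-0.428571=-0.2041; V=0.000000+0.476190+-0.204082=0.2721
k=2 src: inc=-0.204082, refl=-0.204082·0.904762=-0.1846; V=0.476190+-0.204082+-0.184645=0.0875
k=3 load: inc=-0.184645, refl=-0.184645·-0.428571=0.0791; V=0.272109+-0.184645+0.079134=0.1666
k=4 src: inc=0.079134, refl=0.079134·0.904762=0.0716; V=0.087464+0.079134+0.071597=0.2382
k=5 load: inc=0.071597, refl=0.071597·-0.428571=-0.0307; V=0.166597+0.071597+-0.030684=0.2075
k=6 src: inc=-0.030684, refl=-0.030684·0.904762=-0.0278; V=0.238194+-0.030684+-0.027762=0.1797

0 0 source 0.4762
1 5 load 0.2721
2 10 source 0.0875
3 15 load 0.1666
4 20 source 0.2382
5 25 load 0.2075
6 30 source 0.1797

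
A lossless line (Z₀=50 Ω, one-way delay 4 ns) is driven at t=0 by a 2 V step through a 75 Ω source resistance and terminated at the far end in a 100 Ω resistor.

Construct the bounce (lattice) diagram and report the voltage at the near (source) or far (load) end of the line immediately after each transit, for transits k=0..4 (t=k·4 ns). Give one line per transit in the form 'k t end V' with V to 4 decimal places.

Γ_L=0.333333, Γ_S=0.200000; launch V₁=2·50/125=0.800000
k=0 src: V=0.8000
k=1 load: inc=0.800000, refl=0.800000·0.333333=0.2667; V=0.000000+0.800000+0.266667=1.0667
k=2 src: inc=0.266667, refl=0.266667·0.200000=0.0533; V=0.800000+0.266667+0.053333=1.1200
k=3 load: inc=0.053333, refl=0.053333·0.333333=0.0178; V=1.066667+0.053333+0.017778=1.1378
k=4 src: inc=0.017778, refl=0.017778·0.200000=0.0036; V=1.120000+0.017778+0.003556=1.1413

0 0 source 0.8000
1 4 load 1.0667
2 8 source 1.1200
3 12 load 1.1378
4 16 source 1.1413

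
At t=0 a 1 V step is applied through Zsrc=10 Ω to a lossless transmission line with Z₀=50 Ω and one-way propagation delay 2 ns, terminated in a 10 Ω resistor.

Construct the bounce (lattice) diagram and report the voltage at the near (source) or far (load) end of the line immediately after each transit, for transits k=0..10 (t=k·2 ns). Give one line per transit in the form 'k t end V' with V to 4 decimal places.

Γ_L=-0.666667, Γ_S=-0.666667; launch V₁=1·50/60=0.833333
k=0 src: V=0.8333
k=1 load: inc=0.833333, refl=0.833333·-0.666667=-0.5556; V=0.000000+0.833333+-0.555556=0.2778
k=2 src: inc=-0.555556, refl=-0.555556·-0.666667=0.3704; V=0.833333+-0.555556+0.370370=0.6481
k=3 load: inc=0.370370, refl=0.370370·-0.666667=-0.2469; V=0.277778+0.370370+-0.246914=0.4012
k=4 src: inc=-0.246914, refl=-0.246914·-0.666667=0.1646; V=0.648148+-0.246914+0.164609=0.5658
k=5 load: inc=0.164609, refl=0.164609·-0.666667=-0.1097; V=0.401235+0.164609+-0.109739=0.4561
k=6 src: inc=-0.109739, refl=-0.109739·-0.666667=0.0732; V=0.565844+-0.109739+0.073160=0.5293
k=7 load: inc=0.073160, refl=0.073160·-0.666667=-0.0488; V=0.456104+0.073160+-0.048773=0.4805
k=8 src: inc=-0.048773, refl=-0.048773·-0.666667=0.0325; V=0.529264+-0.048773+0.032515=0.5130
k=9 load: inc=0.032515, refl=0.032515·-0.666667=-0.0217; V=0.480491+0.032515+-0.021677=0.4913
k=10 src: inc=-0.021677, refl=-0.021677·-0.666667=0.0145; V=0.513006+-0.021677+0.014451=0.5058

0 0 source 0.8333
1 2 load 0.2778
2 4 source 0.6481
3 6 load 0.4012
4 8 source 0.5658
5 10 load 0.4561
6 12 source 0.5293
7 14 load 0.4805
8 16 source 0.5130
9 18 load 0.4913
10 20 source 0.5058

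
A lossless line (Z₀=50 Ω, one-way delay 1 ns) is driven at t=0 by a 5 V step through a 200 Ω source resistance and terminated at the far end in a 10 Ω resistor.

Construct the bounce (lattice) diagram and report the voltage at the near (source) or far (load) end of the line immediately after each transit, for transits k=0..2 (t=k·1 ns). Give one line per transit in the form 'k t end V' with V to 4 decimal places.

Γ_L=-0.666667, Γ_S=0.600000; launch V₁=5·50/250=1.000000
k=0 src: V=1.0000
k=1 load: inc=1.000000, refl=1.000000·-0.666667=-0.6667; V=0.000000+1.000000+-0.666667=0.3333
k=2 src: inc=-0.666667, refl=-0.666667·0.600000=-0.4000; V=1.000000+-0.666667+-0.400000=-0.0667

0 0 source 1.0000
1 1 load 0.3333
2 2 source -0.0667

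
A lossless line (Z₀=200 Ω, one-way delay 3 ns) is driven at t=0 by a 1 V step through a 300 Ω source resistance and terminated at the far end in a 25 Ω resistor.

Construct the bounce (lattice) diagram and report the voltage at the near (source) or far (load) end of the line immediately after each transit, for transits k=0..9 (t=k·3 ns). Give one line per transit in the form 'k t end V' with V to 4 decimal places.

0 0 source 0.4000
1 3 load 0.0889
2 6 source 0.0267
3 9 load 0.0751
4 12 source 0.0847
5 15 load 0.0772
6 18 source 0.0757
7 21 load 0.0769
8 24 source 0.0771
9 27 load 0.0769

Γ_L=-0.777778, Γ_S=0.200000; launch V₁=1·200/500=0.400000
k=0 src: V=0.4000
k=1 load: inc=0.400000, refl=0.400000·-0.777778=-0.3111; V=0.000000+0.400000+-0.311111=0.0889
k=2 src: inc=-0.311111, refl=-0.311111·0.200000=-0.0622; V=0.400000+-0.311111+-0.062222=0.0267
k=3 load: inc=-0.062222, refl=-0.062222·-0.777778=0.0484; V=0.088889+-0.062222+0.048395=0.0751
k=4 src: inc=0.048395, refl=0.048395·0.200000=0.0097; V=0.026667+0.048395+0.009679=0.0847
k=5 load: inc=0.009679, refl=0.009679·-0.777778=-0.0075; V=0.075062+0.009679+-0.007528=0.0772
k=6 src: inc=-0.007528, refl=-0.007528·0.200000=-0.0015; V=0.084741+-0.007528+-0.001506=0.0757
k=7 load: inc=-0.001506, refl=-0.001506·-0.777778=0.0012; V=0.077213+-0.001506+0.001171=0.0769
k=8 src: inc=0.001171, refl=0.001171·0.200000=0.0002; V=0.075707+0.001171+0.000234=0.0771
k=9 load: inc=0.000234, refl=0.000234·-0.777778=-0.0002; V=0.076878+0.000234+-0.000182=0.0769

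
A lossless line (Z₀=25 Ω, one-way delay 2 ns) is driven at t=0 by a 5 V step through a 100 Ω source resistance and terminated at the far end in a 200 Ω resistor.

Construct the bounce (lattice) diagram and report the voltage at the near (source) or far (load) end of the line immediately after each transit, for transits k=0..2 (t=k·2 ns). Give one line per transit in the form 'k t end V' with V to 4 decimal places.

0 0 source 1.0000
1 2 load 1.7778
2 4 source 2.2444

Γ_L=0.777778, Γ_S=0.600000; launch V₁=5·25/125=1.000000
k=0 src: V=1.0000
k=1 load: inc=1.000000, refl=1.000000·0.777778=0.7778; V=0.000000+1.000000+0.777778=1.7778
k=2 src: inc=0.777778, refl=0.777778·0.600000=0.4667; V=1.000000+0.777778+0.466667=2.2444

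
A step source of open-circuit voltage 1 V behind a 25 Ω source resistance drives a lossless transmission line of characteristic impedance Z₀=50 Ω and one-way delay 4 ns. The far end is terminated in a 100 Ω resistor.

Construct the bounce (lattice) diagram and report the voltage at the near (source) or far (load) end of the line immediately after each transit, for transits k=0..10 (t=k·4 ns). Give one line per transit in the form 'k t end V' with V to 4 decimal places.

Γ_L=0.333333, Γ_S=-0.333333; launch V₁=1·50/75=0.666667
k=0 src: V=0.6667
k=1 load: inc=0.666667, refl=0.666667·0.333333=0.2222; V=0.000000+0.666667+0.222222=0.8889
k=2 src: inc=0.222222, refl=0.222222·-0.333333=-0.0741; V=0.666667+0.222222+-0.074074=0.8148
k=3 load: inc=-0.074074, refl=-0.074074·0.333333=-0.0247; V=0.888889+-0.074074+-0.024691=0.7901
k=4 src: inc=-0.024691, refl=-0.024691·-0.333333=0.0082; V=0.814815+-0.024691+0.008230=0.7984
k=5 load: inc=0.008230, refl=0.008230·0.333333=0.0027; V=0.790123+0.008230+0.002743=0.8011
k=6 src: inc=0.002743, refl=0.002743·-0.333333=-0.0009; V=0.798354+0.002743+-0.000914=0.8002
k=7 load: inc=-0.000914, refl=-0.000914·0.333333=-0.0003; V=0.801097+-0.000914+-0.000305=0.7999
k=8 src: inc=-0.000305, refl=-0.000305·-0.333333=0.0001; V=0.800183+-0.000305+0.000102=0.8000
k=9 load: inc=0.000102, refl=0.000102·0.333333=0.0000; V=0.799878+0.000102+0.000034=0.8000
k=10 src: inc=0.000034, refl=0.000034·-0.333333=-0.0000; V=0.799980+0.000034+-0.000011=0.8000

0 0 source 0.6667
1 4 load 0.8889
2 8 source 0.8148
3 12 load 0.7901
4 16 source 0.7984
5 20 load 0.8011
6 24 source 0.8002
7 28 load 0.7999
8 32 source 0.8000
9 36 load 0.8000
10 40 source 0.8000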